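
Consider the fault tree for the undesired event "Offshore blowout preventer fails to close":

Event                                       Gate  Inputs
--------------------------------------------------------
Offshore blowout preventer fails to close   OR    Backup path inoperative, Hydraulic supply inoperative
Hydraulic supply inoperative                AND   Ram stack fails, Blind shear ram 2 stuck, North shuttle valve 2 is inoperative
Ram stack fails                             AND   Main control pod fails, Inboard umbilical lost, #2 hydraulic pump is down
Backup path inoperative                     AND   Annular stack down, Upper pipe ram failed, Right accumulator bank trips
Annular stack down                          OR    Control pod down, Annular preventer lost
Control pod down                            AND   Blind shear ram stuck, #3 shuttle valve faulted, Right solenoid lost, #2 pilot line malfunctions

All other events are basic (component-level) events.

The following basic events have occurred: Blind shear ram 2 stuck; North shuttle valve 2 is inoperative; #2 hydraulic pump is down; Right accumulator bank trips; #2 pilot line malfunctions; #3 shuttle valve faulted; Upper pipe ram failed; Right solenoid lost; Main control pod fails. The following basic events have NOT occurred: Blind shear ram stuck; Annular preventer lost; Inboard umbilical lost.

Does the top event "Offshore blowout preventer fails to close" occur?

Control pod down [AND]: Blind shear ram stuck=not, #3 shuttle valve faulted=occurs, Right solenoid lost=occurs, #2 pilot line malfunctions=occurs → not all inputs occur → does not occur.
Annular stack down [OR]: Control pod down=not, Annular preventer lost=not → no input occurs → does not occur.
Backup path inoperative [AND]: Annular stack down=not, Upper pipe ram failed=occurs, Right accumulator bank trips=occurs → not all inputs occur → does not occur.
Ram stack fails [AND]: Main control pod fails=occurs, Inboard umbilical lost=not, #2 hydraulic pump is down=occurs → not all inputs occur → does not occur.
Hydraulic supply inoperative [AND]: Ram stack fails=not, Blind shear ram 2 stuck=occurs, North shuttle valve 2 is inoperative=occurs → not all inputs occur → does not occur.
Offshore blowout preventer fails to close [OR]: Backup path inoperative=not, Hydraulic supply inoperative=not → no input occurs → does not occur.

No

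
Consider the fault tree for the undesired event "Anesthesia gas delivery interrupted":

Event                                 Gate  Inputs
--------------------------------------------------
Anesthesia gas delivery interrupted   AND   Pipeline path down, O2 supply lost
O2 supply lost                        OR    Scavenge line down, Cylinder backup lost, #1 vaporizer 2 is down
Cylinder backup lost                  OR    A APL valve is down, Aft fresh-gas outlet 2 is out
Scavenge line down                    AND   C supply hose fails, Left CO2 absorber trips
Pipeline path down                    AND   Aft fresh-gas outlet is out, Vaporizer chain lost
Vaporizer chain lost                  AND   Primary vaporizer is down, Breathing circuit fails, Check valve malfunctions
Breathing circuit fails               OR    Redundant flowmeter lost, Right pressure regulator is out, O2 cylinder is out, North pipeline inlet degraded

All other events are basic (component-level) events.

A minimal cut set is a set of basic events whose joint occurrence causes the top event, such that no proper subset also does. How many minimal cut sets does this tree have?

16

Breathing circuit fails [OR]: union of children's cut sets → 4 cut set(s).
Vaporizer chain lost [AND]: one cut set from each child combined → 1 × 4 × 1 = 4 cut set(s).
Pipeline path down [AND]: one cut set from each child combined → 1 × 4 = 4 cut set(s).
Scavenge line down [AND]: one cut set from each child combined → 1 × 1 = 1 cut set(s).
Cylinder backup lost [OR]: union of children's cut sets → 2 cut set(s).
O2 supply lost [OR]: union of children's cut sets → 4 cut set(s).
Anesthesia gas delivery interrupted [AND]: one cut set from each child combined → 4 × 4 = 16 cut set(s).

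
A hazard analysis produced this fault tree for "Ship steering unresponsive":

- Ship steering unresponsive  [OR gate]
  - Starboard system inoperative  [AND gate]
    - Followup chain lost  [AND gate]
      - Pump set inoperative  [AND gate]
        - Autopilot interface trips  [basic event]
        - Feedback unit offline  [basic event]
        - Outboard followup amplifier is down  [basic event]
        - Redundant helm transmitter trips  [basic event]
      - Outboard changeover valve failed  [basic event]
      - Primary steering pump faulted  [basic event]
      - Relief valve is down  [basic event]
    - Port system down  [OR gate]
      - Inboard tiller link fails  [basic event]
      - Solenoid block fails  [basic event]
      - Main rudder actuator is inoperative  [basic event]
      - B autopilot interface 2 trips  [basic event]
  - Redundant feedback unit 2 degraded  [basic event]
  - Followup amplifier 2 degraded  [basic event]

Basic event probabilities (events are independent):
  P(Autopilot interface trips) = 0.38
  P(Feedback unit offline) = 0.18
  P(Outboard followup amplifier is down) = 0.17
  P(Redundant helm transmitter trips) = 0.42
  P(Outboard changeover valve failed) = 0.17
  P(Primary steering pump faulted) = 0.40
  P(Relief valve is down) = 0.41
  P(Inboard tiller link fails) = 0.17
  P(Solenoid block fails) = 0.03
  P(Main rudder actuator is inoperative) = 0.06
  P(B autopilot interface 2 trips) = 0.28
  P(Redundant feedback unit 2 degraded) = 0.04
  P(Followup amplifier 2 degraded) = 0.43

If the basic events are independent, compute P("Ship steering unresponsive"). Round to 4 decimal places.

0.4528

P(Pump set inoperative) [AND] = 0.38 × 0.18 × 0.17 × 0.42 = 0.004884
P(Followup chain lost) [AND] = 0.004884 × 0.17 × 0.40 × 0.41 = 0.000136
P(Port system down) [OR] = 1 − (1−0.17) × (1−0.03) × (1−0.06) × (1−0.28) = 0.455108
P(Starboard system inoperative) [AND] = 0.000136 × 0.455108 = 0.000062
P(Ship steering unresponsive) [OR] = 1 − (1−0.000062) × (1−0.04) × (1−0.43) = 0.452834
Rounded to 4 decimal places: P(Ship steering unresponsive) ≈ 0.4528.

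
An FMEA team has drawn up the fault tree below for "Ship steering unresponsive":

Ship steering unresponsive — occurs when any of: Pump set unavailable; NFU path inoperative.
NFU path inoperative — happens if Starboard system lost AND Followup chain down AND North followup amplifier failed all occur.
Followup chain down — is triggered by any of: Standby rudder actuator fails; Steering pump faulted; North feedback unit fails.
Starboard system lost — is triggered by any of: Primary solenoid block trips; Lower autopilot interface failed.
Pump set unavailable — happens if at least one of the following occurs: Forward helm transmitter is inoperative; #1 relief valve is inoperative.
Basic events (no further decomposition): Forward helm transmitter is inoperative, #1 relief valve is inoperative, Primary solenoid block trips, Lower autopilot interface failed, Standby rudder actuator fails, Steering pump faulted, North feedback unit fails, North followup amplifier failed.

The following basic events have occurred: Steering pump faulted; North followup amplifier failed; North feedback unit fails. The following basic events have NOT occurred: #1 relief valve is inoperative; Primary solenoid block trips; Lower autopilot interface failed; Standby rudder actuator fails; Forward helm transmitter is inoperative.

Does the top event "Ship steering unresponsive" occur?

No

Pump set unavailable [OR]: Forward helm transmitter is inoperative=not, #1 relief valve is inoperative=not → no input occurs → does not occur.
Starboard system lost [OR]: Primary solenoid block trips=not, Lower autopilot interface failed=not → no input occurs → does not occur.
Followup chain down [OR]: Standby rudder actuator fails=not, Steering pump faulted=occurs, North feedback unit fails=occurs → at least one input occurs → occurs.
NFU path inoperative [AND]: Starboard system lost=not, Followup chain down=occurs, North followup amplifier failed=occurs → not all inputs occur → does not occur.
Ship steering unresponsive [OR]: Pump set unavailable=not, NFU path inoperative=not → no input occurs → does not occur.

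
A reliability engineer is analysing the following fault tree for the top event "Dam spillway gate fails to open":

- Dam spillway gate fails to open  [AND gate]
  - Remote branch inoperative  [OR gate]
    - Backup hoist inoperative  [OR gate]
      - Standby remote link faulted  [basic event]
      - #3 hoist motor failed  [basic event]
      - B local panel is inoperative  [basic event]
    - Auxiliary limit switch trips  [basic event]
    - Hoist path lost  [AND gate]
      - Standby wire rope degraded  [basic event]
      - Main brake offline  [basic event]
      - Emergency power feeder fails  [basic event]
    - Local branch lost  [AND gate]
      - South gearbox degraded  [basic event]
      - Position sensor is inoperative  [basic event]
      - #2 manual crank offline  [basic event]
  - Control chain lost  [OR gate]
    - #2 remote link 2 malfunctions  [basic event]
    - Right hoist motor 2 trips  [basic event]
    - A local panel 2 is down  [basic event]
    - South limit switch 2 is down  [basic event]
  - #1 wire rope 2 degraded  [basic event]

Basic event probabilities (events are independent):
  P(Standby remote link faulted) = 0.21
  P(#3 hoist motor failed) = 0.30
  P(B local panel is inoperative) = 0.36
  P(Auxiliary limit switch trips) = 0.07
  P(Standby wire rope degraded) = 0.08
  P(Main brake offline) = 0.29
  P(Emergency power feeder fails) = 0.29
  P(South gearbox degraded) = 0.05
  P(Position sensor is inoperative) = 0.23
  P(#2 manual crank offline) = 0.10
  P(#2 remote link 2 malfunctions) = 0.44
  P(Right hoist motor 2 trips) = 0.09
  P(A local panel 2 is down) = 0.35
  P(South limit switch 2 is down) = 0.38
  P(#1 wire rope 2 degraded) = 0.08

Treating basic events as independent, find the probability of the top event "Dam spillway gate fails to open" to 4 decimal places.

0.0428

P(Backup hoist inoperative) [OR] = 1 − (1−0.21) × (1−0.30) × (1−0.36) = 0.646080
P(Hoist path lost) [AND] = 0.08 × 0.29 × 0.29 = 0.006728
P(Local branch lost) [AND] = 0.05 × 0.23 × 0.10 = 0.001150
P(Remote branch inoperative) [OR] = 1 − (1−0.646080) × (1−0.07) × (1−0.006728) × (1−0.001150) = 0.673445
P(Control chain lost) [OR] = 1 − (1−0.44) × (1−0.09) × (1−0.35) × (1−0.38) = 0.794631
P(Dam spillway gate fails to open) [AND] = 0.673445 × 0.794631 × 0.08 = 0.042811
Rounded to 4 decimal places: P(Dam spillway gate fails to open) ≈ 0.0428.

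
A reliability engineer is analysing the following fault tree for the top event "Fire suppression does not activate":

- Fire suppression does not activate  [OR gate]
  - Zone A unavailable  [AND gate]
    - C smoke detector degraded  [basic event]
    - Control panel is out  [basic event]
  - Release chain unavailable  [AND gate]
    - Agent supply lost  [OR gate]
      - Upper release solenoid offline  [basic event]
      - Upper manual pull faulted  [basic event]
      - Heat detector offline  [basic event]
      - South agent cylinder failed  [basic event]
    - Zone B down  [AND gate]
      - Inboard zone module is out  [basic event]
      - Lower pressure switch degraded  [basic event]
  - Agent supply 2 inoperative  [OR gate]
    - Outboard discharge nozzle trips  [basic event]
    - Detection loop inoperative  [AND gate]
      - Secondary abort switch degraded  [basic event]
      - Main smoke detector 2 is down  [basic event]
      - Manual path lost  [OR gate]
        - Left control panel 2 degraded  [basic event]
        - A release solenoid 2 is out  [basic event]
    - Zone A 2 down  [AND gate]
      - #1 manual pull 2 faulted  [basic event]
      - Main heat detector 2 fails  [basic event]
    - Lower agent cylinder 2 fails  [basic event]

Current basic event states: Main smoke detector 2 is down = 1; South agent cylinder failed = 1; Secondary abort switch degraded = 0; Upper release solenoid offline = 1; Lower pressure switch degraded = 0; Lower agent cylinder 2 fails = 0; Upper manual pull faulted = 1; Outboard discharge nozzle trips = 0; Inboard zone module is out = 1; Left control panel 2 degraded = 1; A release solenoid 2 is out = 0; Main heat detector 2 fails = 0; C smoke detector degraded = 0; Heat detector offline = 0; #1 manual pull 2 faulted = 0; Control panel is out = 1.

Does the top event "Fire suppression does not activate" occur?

Zone A unavailable [AND]: C smoke detector degraded=not, Control panel is out=occurs → not all inputs occur → does not occur.
Agent supply lost [OR]: Upper release solenoid offline=occurs, Upper manual pull faulted=occurs, Heat detector offline=not, South agent cylinder failed=occurs → at least one input occurs → occurs.
Zone B down [AND]: Inboard zone module is out=occurs, Lower pressure switch degraded=not → not all inputs occur → does not occur.
Release chain unavailable [AND]: Agent supply lost=occurs, Zone B down=not → not all inputs occur → does not occur.
Manual path lost [OR]: Left control panel 2 degraded=occurs, A release solenoid 2 is out=not → at least one input occurs → occurs.
Detection loop inoperative [AND]: Secondary abort switch degraded=not, Main smoke detector 2 is down=occurs, Manual path lost=occurs → not all inputs occur → does not occur.
Zone A 2 down [AND]: #1 manual pull 2 faulted=not, Main heat detector 2 fails=not → not all inputs occur → does not occur.
Agent supply 2 inoperative [OR]: Outboard discharge nozzle trips=not, Detection loop inoperative=not, Zone A 2 down=not, Lower agent cylinder 2 fails=not → no input occurs → does not occur.
Fire suppression does not activate [OR]: Zone A unavailable=not, Release chain unavailable=not, Agent supply 2 inoperative=not → no input occurs → does not occur.

No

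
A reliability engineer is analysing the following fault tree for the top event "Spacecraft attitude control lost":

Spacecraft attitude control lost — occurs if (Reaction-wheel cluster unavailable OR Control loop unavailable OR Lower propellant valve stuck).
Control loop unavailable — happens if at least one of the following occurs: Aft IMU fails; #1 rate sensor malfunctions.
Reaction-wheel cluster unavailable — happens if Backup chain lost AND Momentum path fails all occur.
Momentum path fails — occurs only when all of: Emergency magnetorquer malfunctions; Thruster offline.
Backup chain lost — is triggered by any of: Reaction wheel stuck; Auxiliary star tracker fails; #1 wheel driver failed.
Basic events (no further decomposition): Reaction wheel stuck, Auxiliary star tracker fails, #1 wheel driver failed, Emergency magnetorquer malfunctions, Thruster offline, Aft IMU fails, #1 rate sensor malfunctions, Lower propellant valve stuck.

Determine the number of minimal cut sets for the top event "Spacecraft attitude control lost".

Backup chain lost [OR]: union of children's cut sets → 3 cut set(s).
Momentum path fails [AND]: one cut set from each child combined → 1 × 1 = 1 cut set(s).
Reaction-wheel cluster unavailable [AND]: one cut set from each child combined → 3 × 1 = 3 cut set(s).
Control loop unavailable [OR]: union of children's cut sets → 2 cut set(s).
Spacecraft attitude control lost [OR]: union of children's cut sets → 6 cut set(s).
Minimal cut sets: {Emergency magnetorquer malfunctions, Reaction wheel stuck, Thruster offline}; {Auxiliary star tracker fails, Emergency magnetorquer malfunctions, Thruster offline}; {#1 wheel driver failed, Emergency magnetorquer malfunctions, Thruster offline}; {Aft IMU fails}; {#1 rate sensor malfunctions}; {Lower propellant valve stuck}.

6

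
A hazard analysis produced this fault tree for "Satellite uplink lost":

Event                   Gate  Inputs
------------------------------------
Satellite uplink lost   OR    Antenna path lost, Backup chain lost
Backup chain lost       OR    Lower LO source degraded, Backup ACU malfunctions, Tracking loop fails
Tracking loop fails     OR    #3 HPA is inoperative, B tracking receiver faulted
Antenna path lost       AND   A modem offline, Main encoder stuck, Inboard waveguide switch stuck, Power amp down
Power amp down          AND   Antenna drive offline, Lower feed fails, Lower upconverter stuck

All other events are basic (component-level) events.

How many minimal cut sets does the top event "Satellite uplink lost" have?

Power amp down [AND]: one cut set from each child combined → 1 × 1 × 1 = 1 cut set(s).
Antenna path lost [AND]: one cut set from each child combined → 1 × 1 × 1 × 1 = 1 cut set(s).
Tracking loop fails [OR]: union of children's cut sets → 2 cut set(s).
Backup chain lost [OR]: union of children's cut sets → 4 cut set(s).
Satellite uplink lost [OR]: union of children's cut sets → 5 cut set(s).
Minimal cut sets: {A modem offline, Antenna drive offline, Inboard waveguide switch stuck, Lower feed fails, Lower upconverter stuck, Main encoder stuck}; {Lower LO source degraded}; {Backup ACU malfunctions}; {#3 HPA is inoperative}; {B tracking receiver faulted}.

5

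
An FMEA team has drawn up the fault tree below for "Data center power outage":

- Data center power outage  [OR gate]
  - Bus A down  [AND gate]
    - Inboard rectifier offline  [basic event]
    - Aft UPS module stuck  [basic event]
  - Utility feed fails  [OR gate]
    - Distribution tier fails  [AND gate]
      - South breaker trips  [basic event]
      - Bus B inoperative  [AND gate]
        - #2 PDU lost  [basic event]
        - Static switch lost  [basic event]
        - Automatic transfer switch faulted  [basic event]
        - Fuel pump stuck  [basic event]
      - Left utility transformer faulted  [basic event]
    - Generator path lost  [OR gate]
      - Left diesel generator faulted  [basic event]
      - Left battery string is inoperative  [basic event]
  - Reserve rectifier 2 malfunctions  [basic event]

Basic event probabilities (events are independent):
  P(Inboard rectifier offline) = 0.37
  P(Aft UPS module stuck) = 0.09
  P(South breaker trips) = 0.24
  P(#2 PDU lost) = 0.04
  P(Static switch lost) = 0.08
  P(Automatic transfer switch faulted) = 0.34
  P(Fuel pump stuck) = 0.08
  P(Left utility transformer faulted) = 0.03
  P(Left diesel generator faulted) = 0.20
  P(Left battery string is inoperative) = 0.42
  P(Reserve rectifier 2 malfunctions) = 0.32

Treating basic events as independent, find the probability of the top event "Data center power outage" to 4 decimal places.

0.6950

P(Bus A down) [AND] = 0.37 × 0.09 = 0.033300
P(Bus B inoperative) [AND] = 0.04 × 0.08 × 0.34 × 0.08 = 0.000087
P(Distribution tier fails) [AND] = 0.24 × 0.000087 × 0.03 = 0.000001
P(Generator path lost) [OR] = 1 − (1−0.20) × (1−0.42) = 0.536000
P(Utility feed fails) [OR] = 1 − (1−0.000001) × (1−0.536000) = 0.536000
P(Data center power outage) [OR] = 1 − (1−0.033300) × (1−0.536000) × (1−0.32) = 0.694987
Rounded to 4 decimal places: P(Data center power outage) ≈ 0.6950.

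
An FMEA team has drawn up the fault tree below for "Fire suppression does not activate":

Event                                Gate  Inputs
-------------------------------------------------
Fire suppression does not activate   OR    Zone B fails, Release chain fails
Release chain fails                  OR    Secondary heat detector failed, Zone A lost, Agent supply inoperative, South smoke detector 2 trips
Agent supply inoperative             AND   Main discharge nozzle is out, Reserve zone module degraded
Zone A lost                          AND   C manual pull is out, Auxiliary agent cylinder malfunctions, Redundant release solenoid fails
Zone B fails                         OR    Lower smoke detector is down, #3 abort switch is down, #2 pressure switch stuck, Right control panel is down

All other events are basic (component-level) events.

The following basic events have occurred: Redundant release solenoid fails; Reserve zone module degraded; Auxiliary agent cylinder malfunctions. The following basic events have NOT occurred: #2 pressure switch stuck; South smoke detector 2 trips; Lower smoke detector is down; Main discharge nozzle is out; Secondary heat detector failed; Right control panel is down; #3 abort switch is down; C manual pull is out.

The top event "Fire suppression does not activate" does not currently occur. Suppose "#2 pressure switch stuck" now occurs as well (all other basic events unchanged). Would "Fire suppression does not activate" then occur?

Counterfactual: set "#2 pressure switch stuck" to occurred.
Zone B fails [OR]: Lower smoke detector is down=not, #3 abort switch is down=not, #2 pressure switch stuck=occurs, Right control panel is down=not → at least one input occurs → occurs.
Zone A lost [AND]: C manual pull is out=not, Auxiliary agent cylinder malfunctions=occurs, Redundant release solenoid fails=occurs → not all inputs occur → does not occur.
Agent supply inoperative [AND]: Main discharge nozzle is out=not, Reserve zone module degraded=occurs → not all inputs occur → does not occur.
Release chain fails [OR]: Secondary heat detector failed=not, Zone A lost=not, Agent supply inoperative=not, South smoke detector 2 trips=not → no input occurs → does not occur.
Fire suppression does not activate [OR]: Zone B fails=occurs, Release chain fails=not → at least one input occurs → occurs.

Yes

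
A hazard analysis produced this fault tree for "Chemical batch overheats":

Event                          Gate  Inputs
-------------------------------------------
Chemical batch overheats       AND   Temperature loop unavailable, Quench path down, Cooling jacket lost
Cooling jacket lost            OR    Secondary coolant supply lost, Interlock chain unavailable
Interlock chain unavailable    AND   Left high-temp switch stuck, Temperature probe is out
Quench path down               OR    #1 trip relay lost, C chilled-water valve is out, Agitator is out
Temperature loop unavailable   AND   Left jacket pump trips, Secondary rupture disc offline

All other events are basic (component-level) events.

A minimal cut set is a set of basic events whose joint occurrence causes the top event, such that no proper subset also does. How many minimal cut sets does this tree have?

Temperature loop unavailable [AND]: one cut set from each child combined → 1 × 1 = 1 cut set(s).
Quench path down [OR]: union of children's cut sets → 3 cut set(s).
Interlock chain unavailable [AND]: one cut set from each child combined → 1 × 1 = 1 cut set(s).
Cooling jacket lost [OR]: union of children's cut sets → 2 cut set(s).
Chemical batch overheats [AND]: one cut set from each child combined → 1 × 3 × 2 = 6 cut set(s).
Minimal cut sets: {#1 trip relay lost, Left jacket pump trips, Secondary coolant supply lost, Secondary rupture disc offline}; {#1 trip relay lost, Left high-temp switch stuck, Left jacket pump trips, Secondary rupture disc offline, Temperature probe is out}; {C chilled-water valve is out, Left jacket pump trips, Secondary coolant supply lost, Secondary rupture disc offline}; {C chilled-water valve is out, Left high-temp switch stuck, Left jacket pump trips, Secondary rupture disc offline, Temperature probe is out}; {Agitator is out, Left jacket pump trips, Secondary coolant supply lost, Secondary rupture disc offline}; {Agitator is out, Left high-temp switch stuck, Left jacket pump trips, Secondary rupture disc offline, Temperature probe is out}.

6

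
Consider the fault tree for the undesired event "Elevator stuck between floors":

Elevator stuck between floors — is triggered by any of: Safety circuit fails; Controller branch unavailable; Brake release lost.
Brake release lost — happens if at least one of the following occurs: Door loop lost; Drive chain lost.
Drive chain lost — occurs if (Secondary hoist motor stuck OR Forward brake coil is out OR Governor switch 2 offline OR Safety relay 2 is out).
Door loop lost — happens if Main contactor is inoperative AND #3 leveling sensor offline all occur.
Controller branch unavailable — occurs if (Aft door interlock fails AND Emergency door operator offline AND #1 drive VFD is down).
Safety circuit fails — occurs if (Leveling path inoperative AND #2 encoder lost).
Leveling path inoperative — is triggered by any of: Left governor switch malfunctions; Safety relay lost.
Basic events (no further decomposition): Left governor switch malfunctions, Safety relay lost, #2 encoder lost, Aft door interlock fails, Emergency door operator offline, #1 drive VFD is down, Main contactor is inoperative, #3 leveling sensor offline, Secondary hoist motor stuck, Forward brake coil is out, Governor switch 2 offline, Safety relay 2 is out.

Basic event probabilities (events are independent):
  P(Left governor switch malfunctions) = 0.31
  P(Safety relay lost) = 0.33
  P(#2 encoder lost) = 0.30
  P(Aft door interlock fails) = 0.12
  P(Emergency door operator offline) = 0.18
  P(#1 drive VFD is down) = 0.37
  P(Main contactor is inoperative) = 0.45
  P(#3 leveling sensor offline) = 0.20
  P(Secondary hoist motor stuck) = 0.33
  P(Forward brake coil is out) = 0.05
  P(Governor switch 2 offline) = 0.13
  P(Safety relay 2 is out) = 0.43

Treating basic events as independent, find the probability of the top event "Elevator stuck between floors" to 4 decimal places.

P(Leveling path inoperative) [OR] = 1 − (1−0.31) × (1−0.33) = 0.537700
P(Safety circuit fails) [AND] = 0.537700 × 0.30 = 0.161310
P(Controller branch unavailable) [AND] = 0.12 × 0.18 × 0.37 = 0.007992
P(Door loop lost) [AND] = 0.45 × 0.20 = 0.090000
P(Drive chain lost) [OR] = 1 − (1−0.33) × (1−0.05) × (1−0.13) × (1−0.43) = 0.684360
P(Brake release lost) [OR] = 1 − (1−0.090000) × (1−0.684360) = 0.712768
P(Elevator stuck between floors) [OR] = 1 − (1−0.161310) × (1−0.007992) × (1−0.712768) = 0.761027
Rounded to 4 decimal places: P(Elevator stuck between floors) ≈ 0.7610.

0.7610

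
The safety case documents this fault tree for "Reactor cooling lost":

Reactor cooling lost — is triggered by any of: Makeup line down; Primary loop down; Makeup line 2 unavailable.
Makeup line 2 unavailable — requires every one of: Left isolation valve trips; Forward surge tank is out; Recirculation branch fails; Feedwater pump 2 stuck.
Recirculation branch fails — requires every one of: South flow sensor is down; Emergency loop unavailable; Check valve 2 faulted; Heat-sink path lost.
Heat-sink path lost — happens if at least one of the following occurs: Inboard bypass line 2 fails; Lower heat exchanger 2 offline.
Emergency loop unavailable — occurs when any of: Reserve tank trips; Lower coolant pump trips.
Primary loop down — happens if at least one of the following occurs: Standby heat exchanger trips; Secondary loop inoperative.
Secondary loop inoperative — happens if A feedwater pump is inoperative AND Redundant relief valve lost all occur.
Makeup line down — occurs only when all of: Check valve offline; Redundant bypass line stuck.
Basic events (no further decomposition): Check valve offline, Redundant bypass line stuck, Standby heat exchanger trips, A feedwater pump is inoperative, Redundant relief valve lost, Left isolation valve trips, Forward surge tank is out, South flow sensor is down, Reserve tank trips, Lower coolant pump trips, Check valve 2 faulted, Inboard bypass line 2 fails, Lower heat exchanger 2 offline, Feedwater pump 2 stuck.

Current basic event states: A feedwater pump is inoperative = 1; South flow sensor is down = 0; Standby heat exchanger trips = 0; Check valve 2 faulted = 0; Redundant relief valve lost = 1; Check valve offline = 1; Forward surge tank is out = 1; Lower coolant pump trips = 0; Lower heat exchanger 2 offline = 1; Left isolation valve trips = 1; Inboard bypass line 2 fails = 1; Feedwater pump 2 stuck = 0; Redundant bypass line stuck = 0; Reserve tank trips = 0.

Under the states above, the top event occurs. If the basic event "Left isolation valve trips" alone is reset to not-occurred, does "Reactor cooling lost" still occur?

Counterfactual: set "Left isolation valve trips" to not occurred.
Makeup line down [AND]: Check valve offline=occurs, Redundant bypass line stuck=not → not all inputs occur → does not occur.
Secondary loop inoperative [AND]: A feedwater pump is inoperative=occurs, Redundant relief valve lost=occurs → all inputs occur → occurs.
Primary loop down [OR]: Standby heat exchanger trips=not, Secondary loop inoperative=occurs → at least one input occurs → occurs.
Emergency loop unavailable [OR]: Reserve tank trips=not, Lower coolant pump trips=not → no input occurs → does not occur.
Heat-sink path lost [OR]: Inboard bypass line 2 fails=occurs, Lower heat exchanger 2 offline=occurs → at least one input occurs → occurs.
Recirculation branch fails [AND]: South flow sensor is down=not, Emergency loop unavailable=not, Check valve 2 faulted=not, Heat-sink path lost=occurs → not all inputs occur → does not occur.
Makeup line 2 unavailable [AND]: Left isolation valve trips=not, Forward surge tank is out=occurs, Recirculation branch fails=not, Feedwater pump 2 stuck=not → not all inputs occur → does not occur.
Reactor cooling lost [OR]: Makeup line down=not, Primary loop down=occurs, Makeup line 2 unavailable=not → at least one input occurs → occurs.

Yes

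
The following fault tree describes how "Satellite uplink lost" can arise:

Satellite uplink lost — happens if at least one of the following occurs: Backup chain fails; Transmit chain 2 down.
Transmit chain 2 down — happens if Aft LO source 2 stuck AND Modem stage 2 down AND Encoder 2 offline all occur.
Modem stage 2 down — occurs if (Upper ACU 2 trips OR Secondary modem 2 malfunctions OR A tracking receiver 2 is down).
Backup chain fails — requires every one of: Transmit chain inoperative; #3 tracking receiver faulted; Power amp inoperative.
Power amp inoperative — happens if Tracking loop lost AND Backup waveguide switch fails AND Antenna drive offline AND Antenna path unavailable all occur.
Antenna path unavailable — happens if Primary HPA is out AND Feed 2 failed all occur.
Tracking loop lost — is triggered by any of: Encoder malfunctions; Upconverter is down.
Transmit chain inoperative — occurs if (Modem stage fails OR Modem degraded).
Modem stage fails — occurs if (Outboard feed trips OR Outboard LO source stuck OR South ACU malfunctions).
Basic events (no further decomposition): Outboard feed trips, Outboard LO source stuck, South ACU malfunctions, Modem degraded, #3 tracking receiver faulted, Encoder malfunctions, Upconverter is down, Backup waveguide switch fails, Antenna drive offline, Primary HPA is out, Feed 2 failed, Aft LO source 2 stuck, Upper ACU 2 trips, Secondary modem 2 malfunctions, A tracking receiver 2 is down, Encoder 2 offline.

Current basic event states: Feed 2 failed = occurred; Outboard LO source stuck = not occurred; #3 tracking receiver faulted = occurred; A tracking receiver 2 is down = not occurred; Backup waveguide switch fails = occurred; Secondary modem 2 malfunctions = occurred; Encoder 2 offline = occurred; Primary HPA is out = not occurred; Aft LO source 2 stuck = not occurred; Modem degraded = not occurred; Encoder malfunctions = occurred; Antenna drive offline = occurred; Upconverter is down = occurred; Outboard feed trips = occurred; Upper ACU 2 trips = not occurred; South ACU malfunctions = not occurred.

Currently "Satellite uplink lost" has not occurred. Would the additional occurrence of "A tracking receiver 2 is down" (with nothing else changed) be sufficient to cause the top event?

No

Counterfactual: set "A tracking receiver 2 is down" to occurred.
Modem stage fails [OR]: Outboard feed trips=occurs, Outboard LO source stuck=not, South ACU malfunctions=not → at least one input occurs → occurs.
Transmit chain inoperative [OR]: Modem stage fails=occurs, Modem degraded=not → at least one input occurs → occurs.
Tracking loop lost [OR]: Encoder malfunctions=occurs, Upconverter is down=occurs → at least one input occurs → occurs.
Antenna path unavailable [AND]: Primary HPA is out=not, Feed 2 failed=occurs → not all inputs occur → does not occur.
Power amp inoperative [AND]: Tracking loop lost=occurs, Backup waveguide switch fails=occurs, Antenna drive offline=occurs, Antenna path unavailable=not → not all inputs occur → does not occur.
Backup chain fails [AND]: Transmit chain inoperative=occurs, #3 tracking receiver faulted=occurs, Power amp inoperative=not → not all inputs occur → does not occur.
Modem stage 2 down [OR]: Upper ACU 2 trips=not, Secondary modem 2 malfunctions=occurs, A tracking receiver 2 is down=occurs → at least one input occurs → occurs.
Transmit chain 2 down [AND]: Aft LO source 2 stuck=not, Modem stage 2 down=occurs, Encoder 2 offline=occurs → not all inputs occur → does not occur.
Satellite uplink lost [OR]: Backup chain fails=not, Transmit chain 2 down=not → no input occurs → does not occur.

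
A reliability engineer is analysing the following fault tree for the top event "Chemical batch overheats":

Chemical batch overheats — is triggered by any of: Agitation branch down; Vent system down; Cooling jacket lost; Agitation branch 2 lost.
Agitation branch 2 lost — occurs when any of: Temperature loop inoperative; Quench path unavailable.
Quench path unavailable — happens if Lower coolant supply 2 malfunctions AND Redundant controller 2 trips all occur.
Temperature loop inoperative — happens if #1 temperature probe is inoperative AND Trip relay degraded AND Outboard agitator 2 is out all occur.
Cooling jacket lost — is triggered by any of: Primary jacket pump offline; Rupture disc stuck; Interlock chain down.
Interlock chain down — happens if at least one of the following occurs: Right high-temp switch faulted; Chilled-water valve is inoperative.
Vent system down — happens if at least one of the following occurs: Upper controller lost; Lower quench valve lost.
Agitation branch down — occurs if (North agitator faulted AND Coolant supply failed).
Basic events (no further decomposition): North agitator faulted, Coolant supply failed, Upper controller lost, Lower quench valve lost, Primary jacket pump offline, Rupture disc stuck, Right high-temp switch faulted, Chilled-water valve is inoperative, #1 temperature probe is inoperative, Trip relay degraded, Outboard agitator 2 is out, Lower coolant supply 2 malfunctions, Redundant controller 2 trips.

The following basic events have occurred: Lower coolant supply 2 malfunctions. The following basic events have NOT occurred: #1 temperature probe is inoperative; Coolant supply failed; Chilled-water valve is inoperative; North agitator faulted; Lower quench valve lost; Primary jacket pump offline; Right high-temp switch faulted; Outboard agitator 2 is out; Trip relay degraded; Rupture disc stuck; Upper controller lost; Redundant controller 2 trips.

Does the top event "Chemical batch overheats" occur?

Agitation branch down [AND]: North agitator faulted=not, Coolant supply failed=not → not all inputs occur → does not occur.
Vent system down [OR]: Upper controller lost=not, Lower quench valve lost=not → no input occurs → does not occur.
Interlock chain down [OR]: Right high-temp switch faulted=not, Chilled-water valve is inoperative=not → no input occurs → does not occur.
Cooling jacket lost [OR]: Primary jacket pump offline=not, Rupture disc stuck=not, Interlock chain down=not → no input occurs → does not occur.
Temperature loop inoperative [AND]: #1 temperature probe is inoperative=not, Trip relay degraded=not, Outboard agitator 2 is out=not → not all inputs occur → does not occur.
Quench path unavailable [AND]: Lower coolant supply 2 malfunctions=occurs, Redundant controller 2 trips=not → not all inputs occur → does not occur.
Agitation branch 2 lost [OR]: Temperature loop inoperative=not, Quench path unavailable=not → no input occurs → does not occur.
Chemical batch overheats [OR]: Agitation branch down=not, Vent system down=not, Cooling jacket lost=not, Agitation branch 2 lost=not → no input occurs → does not occur.

No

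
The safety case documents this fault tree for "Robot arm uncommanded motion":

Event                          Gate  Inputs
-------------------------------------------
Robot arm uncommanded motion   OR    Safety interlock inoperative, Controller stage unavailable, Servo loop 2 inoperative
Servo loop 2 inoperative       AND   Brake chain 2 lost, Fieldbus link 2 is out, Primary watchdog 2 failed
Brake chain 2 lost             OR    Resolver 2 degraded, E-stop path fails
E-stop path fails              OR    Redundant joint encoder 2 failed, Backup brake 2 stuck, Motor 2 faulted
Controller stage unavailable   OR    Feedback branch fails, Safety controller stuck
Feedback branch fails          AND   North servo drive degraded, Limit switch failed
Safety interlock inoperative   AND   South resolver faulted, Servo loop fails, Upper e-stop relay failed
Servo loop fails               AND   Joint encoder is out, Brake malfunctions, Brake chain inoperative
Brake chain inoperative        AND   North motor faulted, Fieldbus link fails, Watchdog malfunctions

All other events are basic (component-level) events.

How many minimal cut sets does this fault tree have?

Brake chain inoperative [AND]: one cut set from each child combined → 1 × 1 × 1 = 1 cut set(s).
Servo loop fails [AND]: one cut set from each child combined → 1 × 1 × 1 = 1 cut set(s).
Safety interlock inoperative [AND]: one cut set from each child combined → 1 × 1 × 1 = 1 cut set(s).
Feedback branch fails [AND]: one cut set from each child combined → 1 × 1 = 1 cut set(s).
Controller stage unavailable [OR]: union of children's cut sets → 2 cut set(s).
E-stop path fails [OR]: union of children's cut sets → 3 cut set(s).
Brake chain 2 lost [OR]: union of children's cut sets → 4 cut set(s).
Servo loop 2 inoperative [AND]: one cut set from each child combined → 4 × 1 × 1 = 4 cut set(s).
Robot arm uncommanded motion [OR]: union of children's cut sets → 7 cut set(s).
Minimal cut sets: {Brake malfunctions, Fieldbus link fails, Joint encoder is out, North motor faulted, South resolver faulted, Upper e-stop relay failed, Watchdog malfunctions}; {Limit switch failed, North servo drive degraded}; {Safety controller stuck}; {Fieldbus link 2 is out, Primary watchdog 2 failed, Resolver 2 degraded}; {Fieldbus link 2 is out, Primary watchdog 2 failed, Redundant joint encoder 2 failed}; {Backup brake 2 stuck, Fieldbus link 2 is out, Primary watchdog 2 failed}; {Fieldbus link 2 is out, Motor 2 faulted, Primary watchdog 2 failed}.

7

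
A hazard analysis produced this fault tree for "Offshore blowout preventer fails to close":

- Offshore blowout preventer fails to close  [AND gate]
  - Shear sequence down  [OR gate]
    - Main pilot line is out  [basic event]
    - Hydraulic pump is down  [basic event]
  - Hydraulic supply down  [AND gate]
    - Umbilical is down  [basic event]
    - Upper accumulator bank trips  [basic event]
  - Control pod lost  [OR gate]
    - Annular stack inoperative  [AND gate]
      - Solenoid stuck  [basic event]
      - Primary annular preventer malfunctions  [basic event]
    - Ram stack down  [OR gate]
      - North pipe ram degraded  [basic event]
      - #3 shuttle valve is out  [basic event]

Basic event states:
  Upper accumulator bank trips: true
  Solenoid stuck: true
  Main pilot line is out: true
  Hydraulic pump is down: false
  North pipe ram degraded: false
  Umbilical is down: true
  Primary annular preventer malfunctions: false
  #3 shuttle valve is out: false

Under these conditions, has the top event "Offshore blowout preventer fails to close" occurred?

No

Shear sequence down [OR]: Main pilot line is out=occurs, Hydraulic pump is down=not → at least one input occurs → occurs.
Hydraulic supply down [AND]: Umbilical is down=occurs, Upper accumulator bank trips=occurs → all inputs occur → occurs.
Annular stack inoperative [AND]: Solenoid stuck=occurs, Primary annular preventer malfunctions=not → not all inputs occur → does not occur.
Ram stack down [OR]: North pipe ram degraded=not, #3 shuttle valve is out=not → no input occurs → does not occur.
Control pod lost [OR]: Annular stack inoperative=not, Ram stack down=not → no input occurs → does not occur.
Offshore blowout preventer fails to close [AND]: Shear sequence down=occurs, Hydraulic supply down=occurs, Control pod lost=not → not all inputs occur → does not occur.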